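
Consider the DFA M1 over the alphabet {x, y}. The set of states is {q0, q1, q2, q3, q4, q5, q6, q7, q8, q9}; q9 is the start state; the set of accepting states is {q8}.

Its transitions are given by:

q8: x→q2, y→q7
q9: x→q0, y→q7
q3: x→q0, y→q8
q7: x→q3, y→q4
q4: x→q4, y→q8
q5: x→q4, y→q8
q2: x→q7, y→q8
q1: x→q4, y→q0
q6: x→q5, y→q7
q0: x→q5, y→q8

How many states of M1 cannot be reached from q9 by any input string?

No path from q9 leads to q1, q6; the other 8 states are all reachable.

2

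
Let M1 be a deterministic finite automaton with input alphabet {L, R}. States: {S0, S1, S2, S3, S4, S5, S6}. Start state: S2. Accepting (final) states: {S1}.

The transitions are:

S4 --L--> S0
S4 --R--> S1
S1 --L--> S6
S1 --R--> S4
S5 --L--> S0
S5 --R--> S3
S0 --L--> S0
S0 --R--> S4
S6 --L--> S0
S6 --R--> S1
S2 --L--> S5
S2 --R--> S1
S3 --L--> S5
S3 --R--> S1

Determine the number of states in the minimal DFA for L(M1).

3

All states are reachable from the start state.
P0 = {S1} | {S0,S2,S3,S4,S5,S6}.
On input R, block {S0,S2,S3,S4,S5,S6} splits into {S2,S3,S4,S6} and {S0,S5}.
The partition is now stable with 3 blocks: {S1} | {S2,S3,S4,S6} | {S0,S5}.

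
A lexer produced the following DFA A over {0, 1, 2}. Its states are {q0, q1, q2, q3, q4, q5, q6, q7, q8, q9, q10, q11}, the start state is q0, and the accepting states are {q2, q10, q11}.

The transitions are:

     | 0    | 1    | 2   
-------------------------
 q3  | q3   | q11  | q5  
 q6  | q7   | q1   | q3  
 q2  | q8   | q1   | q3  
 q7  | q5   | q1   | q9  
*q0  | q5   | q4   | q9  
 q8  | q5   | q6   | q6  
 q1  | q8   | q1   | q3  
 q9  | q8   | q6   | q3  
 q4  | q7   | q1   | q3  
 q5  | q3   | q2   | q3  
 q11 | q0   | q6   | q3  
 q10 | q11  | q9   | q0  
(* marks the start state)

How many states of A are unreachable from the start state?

1

Starting at q0 and following transitions, the reachable set is {q0, q1, q2, q3, q4, q5, q6, q7, q8, q9, q11}. That leaves q10 unreachable — 1 in total.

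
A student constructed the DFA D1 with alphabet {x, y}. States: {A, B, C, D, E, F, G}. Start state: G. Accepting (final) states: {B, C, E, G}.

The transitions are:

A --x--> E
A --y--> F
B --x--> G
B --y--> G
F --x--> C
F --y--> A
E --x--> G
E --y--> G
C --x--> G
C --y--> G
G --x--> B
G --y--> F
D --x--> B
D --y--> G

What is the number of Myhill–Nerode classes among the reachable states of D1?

3

States {D} cannot be reached from the start state, so discard them.
Start with accepting vs non-accepting: {B,C,E,G} | {A,F}.
Refine {B,C,E,G} on symbol y: members go to different blocks, giving {B,C,E} and {G}.
Stable partition: {B,C,E} | {A,F} | {G} — 3 equivalence classes.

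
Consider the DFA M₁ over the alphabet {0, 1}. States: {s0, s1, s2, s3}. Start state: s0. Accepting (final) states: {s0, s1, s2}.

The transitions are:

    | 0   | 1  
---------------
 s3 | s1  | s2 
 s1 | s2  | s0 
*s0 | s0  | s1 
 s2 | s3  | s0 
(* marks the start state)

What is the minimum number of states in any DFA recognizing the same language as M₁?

All states are reachable from the start state.
Initial partition by acceptance: {s0,s1,s2} | {s3}.
Refine {s0,s1,s2} on symbol 0: members go to different blocks, giving {s0,s1} and {s2}.
Split {s0,s1} by δ(·,0) → {s0} and {s1}.
The partition is now stable with 4 blocks: {s0} | {s3} | {s2} | {s1}.

4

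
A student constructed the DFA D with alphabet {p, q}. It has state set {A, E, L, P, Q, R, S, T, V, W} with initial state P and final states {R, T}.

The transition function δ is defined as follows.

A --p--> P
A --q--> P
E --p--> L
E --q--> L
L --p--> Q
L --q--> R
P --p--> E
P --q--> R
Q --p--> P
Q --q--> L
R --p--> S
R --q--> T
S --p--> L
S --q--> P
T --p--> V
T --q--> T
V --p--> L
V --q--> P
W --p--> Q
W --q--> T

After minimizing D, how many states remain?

States {A,W} cannot be reached from the start state, so discard them.
Start with accepting vs non-accepting: {R,T} | {E,L,P,Q,S,V}.
Refine {E,L,P,Q,S,V} on symbol q: members go to different blocks, giving {E,Q,S,V} and {L,P}.
Stable partition: {R,T} | {E,Q,S,V} | {L,P} — 3 equivalence classes.

3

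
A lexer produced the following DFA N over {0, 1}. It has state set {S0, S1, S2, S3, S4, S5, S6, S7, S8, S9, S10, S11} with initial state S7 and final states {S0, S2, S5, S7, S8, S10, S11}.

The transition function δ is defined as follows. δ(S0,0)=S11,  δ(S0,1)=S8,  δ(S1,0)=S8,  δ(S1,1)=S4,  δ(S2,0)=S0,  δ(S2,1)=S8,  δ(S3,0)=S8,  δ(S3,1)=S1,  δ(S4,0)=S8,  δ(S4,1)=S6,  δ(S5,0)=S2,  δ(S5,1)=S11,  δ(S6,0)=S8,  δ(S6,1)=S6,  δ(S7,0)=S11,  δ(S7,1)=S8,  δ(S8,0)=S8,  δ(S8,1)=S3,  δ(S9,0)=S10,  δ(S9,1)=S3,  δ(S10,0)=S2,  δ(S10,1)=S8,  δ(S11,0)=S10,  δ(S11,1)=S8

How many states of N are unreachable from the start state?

No path from S7 leads to S5, S9; the other 10 states are all reachable.

2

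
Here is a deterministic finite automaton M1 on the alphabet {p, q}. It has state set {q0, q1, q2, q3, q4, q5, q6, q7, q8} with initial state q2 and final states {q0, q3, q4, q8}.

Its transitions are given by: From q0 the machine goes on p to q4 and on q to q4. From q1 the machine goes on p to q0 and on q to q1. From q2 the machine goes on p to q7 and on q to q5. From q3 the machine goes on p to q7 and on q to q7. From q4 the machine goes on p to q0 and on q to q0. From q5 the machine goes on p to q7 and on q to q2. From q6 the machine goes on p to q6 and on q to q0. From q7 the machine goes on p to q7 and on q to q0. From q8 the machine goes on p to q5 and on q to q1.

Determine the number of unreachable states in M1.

4

No path from q2 leads to q1, q3, q6, q8; the other 5 states are all reachable.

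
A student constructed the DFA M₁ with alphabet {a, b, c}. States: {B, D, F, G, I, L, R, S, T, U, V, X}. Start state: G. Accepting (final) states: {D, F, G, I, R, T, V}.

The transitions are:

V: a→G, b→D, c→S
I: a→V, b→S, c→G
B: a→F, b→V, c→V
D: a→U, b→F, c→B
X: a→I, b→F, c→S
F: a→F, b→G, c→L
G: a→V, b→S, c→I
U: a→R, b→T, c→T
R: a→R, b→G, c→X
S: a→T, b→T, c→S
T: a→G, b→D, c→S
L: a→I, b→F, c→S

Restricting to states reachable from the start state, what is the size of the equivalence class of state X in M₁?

2

Initial partition by acceptance: {D,F,G,I,R,T,V} | {B,L,S,U,X}.
Split {D,F,G,I,R,T,V} by δ(·,a) → {F,G,I,R,T,V} and {D}.
On input b, block {F,G,I,R,T,V} splits into {T,V} and {G,I} and {F,R}.
Refine {B,L,S,U,X} on symbol a: members go to different blocks, giving {L,X} and {B,U} and {S}.
No further refinement is possible. Final partition (7 blocks): {T,V} | {L,X} | {D} | {G,I} | {F,R} | {B,U} | {S}.
State X belongs to the block {L,X}, which has 2 states.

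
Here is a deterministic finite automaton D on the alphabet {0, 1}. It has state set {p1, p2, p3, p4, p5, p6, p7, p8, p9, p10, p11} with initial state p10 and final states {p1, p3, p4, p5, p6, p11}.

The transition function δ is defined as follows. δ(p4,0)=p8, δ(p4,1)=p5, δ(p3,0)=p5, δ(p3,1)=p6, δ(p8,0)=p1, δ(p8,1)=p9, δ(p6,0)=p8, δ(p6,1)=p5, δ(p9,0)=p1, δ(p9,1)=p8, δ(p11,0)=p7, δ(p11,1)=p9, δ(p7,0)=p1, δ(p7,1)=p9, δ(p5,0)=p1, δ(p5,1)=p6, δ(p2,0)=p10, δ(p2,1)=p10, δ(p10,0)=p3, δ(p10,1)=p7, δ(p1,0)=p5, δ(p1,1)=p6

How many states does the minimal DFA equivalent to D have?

First remove the unreachable states {p2,p4,p11}; 8 states remain.
Initial partition by acceptance: {p1,p3,p5,p6} | {p7,p8,p9,p10}.
On input 0, block {p1,p3,p5,p6} splits into {p1,p3,p5} and {p6}.
No further refinement is possible. Final partition (3 blocks): {p1,p3,p5} | {p7,p8,p9,p10} | {p6}.

3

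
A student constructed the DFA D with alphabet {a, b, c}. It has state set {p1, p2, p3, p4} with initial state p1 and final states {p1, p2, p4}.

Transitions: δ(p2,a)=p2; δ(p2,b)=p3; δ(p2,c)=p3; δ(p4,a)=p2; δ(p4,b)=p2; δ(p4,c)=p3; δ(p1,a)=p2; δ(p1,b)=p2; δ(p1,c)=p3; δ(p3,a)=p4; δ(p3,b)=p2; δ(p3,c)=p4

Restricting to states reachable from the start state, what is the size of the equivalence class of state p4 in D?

Every state is reachable, so we keep all 4.
Initial partition by acceptance: {p1,p2,p4} | {p3}.
On input b, block {p1,p2,p4} splits into {p1,p4} and {p2}.
No further refinement is possible. Final partition (3 blocks): {p1,p4} | {p3} | {p2}.
The equivalence class containing p4 is {p1,p4}, of size 2.

2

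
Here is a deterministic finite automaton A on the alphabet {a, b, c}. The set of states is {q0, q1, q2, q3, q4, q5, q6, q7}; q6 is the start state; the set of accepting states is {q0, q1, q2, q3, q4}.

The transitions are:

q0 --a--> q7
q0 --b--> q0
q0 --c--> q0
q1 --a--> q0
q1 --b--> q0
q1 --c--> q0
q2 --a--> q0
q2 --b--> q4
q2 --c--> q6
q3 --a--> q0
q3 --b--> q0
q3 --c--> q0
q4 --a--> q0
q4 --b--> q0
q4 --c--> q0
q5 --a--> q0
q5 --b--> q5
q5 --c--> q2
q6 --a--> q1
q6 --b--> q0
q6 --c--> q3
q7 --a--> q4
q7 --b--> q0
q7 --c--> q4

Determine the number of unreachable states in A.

BFS from q6 reaches {q0, q1, q3, q4, q6, q7}; the 2 state(s) q2, q5 are never visited.

2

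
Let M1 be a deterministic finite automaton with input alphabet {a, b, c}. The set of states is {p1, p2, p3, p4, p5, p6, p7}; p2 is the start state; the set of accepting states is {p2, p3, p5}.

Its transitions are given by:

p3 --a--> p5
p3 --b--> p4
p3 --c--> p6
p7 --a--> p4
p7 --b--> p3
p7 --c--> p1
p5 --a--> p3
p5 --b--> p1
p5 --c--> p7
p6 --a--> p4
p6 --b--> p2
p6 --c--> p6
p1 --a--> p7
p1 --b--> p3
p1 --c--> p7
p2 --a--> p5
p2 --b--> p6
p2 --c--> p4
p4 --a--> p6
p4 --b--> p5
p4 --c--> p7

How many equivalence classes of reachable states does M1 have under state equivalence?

2

Every state is reachable, so we keep all 7.
Start with accepting vs non-accepting: {p2,p3,p5} | {p1,p4,p6,p7}.
No further refinement is possible. Final partition (2 blocks): {p2,p3,p5} | {p1,p4,p6,p7}.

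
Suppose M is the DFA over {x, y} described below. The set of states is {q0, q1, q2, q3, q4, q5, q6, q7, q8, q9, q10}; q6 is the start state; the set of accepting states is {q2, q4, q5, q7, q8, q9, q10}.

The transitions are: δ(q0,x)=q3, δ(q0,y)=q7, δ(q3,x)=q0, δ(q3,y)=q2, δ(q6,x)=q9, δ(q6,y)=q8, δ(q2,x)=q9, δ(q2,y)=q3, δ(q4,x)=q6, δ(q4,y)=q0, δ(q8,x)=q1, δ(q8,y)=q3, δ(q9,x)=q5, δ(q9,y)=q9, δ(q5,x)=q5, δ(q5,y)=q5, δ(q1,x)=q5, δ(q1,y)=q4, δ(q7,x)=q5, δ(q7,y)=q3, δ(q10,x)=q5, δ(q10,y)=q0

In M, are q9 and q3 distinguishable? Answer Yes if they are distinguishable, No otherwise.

First remove the unreachable states {q10}; 10 states remain.
P0 = {q2,q4,q5,q7,q8,q9} | {q0,q1,q3,q6}.
Refine {q2,q4,q5,q7,q8,q9} on symbol x: members go to different blocks, giving {q2,q5,q7,q9} and {q4,q8}.
Refine {q2,q5,q7,q9} on symbol y: members go to different blocks, giving {q2,q7} and {q5,q9}.
Refine {q0,q1,q3,q6} on symbol x: members go to different blocks, giving {q0,q3} and {q1,q6}.
The partition is now stable with 5 blocks: {q2,q7} | {q0,q3} | {q4,q8} | {q5,q9} | {q1,q6}.
q9 and q3 end up in different blocks, so they are distinguishable. For instance, the string 'ε' is accepted from only q9.

Yes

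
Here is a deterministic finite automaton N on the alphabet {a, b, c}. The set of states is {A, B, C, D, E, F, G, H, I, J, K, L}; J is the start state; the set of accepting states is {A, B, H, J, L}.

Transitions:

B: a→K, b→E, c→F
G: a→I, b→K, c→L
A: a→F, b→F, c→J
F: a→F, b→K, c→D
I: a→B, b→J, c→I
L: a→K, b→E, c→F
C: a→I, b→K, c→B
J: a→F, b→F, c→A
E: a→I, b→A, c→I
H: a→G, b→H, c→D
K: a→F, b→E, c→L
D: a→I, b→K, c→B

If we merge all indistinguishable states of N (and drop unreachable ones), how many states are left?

States {C,G,H} cannot be reached from the start state, so discard them.
Initial partition by acceptance: {A,B,J,L} | {D,E,F,I,K}.
Refine {A,B,J,L} on symbol c: members go to different blocks, giving {A,J} and {B,L}.
Split {D,E,F,I,K} by δ(·,a) → {D,E,F,K} and {I}.
On input a, block {D,E,F,K} splits into {D,E} and {F,K}.
Refine {D,E} on symbol b: members go to different blocks, giving {D} and {E}.
Split {F,K} by δ(·,b) → {F} and {K}.
No further refinement is possible. Final partition (7 blocks): {A,J} | {D} | {B,L} | {I} | {F} | {E} | {K}.

7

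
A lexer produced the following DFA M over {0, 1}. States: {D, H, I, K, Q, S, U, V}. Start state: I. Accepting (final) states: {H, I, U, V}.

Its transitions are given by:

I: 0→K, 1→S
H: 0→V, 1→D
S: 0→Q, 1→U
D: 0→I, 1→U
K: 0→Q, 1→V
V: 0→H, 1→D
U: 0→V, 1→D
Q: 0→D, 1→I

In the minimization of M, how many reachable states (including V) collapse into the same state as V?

3

All states are reachable from the start state.
Initial partition by acceptance: {H,I,U,V} | {D,K,Q,S}.
Split {H,I,U,V} by δ(·,0) → {H,U,V} and {I}.
Refine {D,K,Q,S} on symbol 0: members go to different blocks, giving {K,Q,S} and {D}.
Refine {K,Q,S} on symbol 0: members go to different blocks, giving {K,S} and {Q}.
Stable partition: {H,U,V} | {K,S} | {I} | {D} | {Q} — 5 equivalence classes.
State V belongs to the block {H,U,V}, which has 3 states.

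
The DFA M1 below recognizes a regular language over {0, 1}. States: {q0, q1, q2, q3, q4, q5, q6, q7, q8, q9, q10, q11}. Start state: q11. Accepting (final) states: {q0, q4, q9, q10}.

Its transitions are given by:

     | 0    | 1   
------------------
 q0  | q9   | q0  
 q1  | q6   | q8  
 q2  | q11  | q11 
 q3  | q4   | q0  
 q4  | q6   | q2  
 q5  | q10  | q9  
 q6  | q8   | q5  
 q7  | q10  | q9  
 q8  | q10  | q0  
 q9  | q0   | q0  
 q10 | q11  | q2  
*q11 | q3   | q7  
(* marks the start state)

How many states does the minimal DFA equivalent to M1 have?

5

States {q1} cannot be reached from the start state, so discard them.
P0 = {q0,q4,q9,q10} | {q2,q3,q5,q6,q7,q8,q11}.
Split {q0,q4,q9,q10} by δ(·,0) → {q0,q9} and {q4,q10}.
Split {q2,q3,q5,q6,q7,q8,q11} by δ(·,0) → {q3,q5,q7,q8} and {q2,q6,q11}.
On input 0, block {q2,q6,q11} splits into {q6,q11} and {q2}.
Stable partition: {q0,q9} | {q3,q5,q7,q8} | {q4,q10} | {q6,q11} | {q2} — 5 equivalence classes.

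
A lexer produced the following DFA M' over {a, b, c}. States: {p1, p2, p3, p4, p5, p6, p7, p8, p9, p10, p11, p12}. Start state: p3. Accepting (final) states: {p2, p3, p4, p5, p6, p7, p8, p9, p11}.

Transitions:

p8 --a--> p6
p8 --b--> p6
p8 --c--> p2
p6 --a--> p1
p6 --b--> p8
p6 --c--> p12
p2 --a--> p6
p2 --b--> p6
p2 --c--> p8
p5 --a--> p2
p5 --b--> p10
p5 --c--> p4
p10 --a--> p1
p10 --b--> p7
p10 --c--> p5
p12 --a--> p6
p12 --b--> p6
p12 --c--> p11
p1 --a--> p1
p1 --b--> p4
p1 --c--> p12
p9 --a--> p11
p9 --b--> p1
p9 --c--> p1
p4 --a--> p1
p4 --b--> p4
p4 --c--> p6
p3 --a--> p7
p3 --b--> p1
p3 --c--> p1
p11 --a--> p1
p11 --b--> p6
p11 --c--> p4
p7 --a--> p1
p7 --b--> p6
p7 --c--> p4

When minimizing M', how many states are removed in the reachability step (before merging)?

3

Starting at p3 and following transitions, the reachable set is {p1, p2, p3, p4, p6, p7, p8, p11, p12}. That leaves p5, p9, p10 unreachable — 3 in total.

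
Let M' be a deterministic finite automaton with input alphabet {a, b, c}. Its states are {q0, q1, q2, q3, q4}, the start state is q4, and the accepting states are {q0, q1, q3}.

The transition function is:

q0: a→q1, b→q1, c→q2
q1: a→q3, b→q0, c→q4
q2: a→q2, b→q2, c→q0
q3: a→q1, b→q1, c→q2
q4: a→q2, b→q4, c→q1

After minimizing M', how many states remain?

2

Every state is reachable, so we keep all 5.
Start with accepting vs non-accepting: {q0,q1,q3} | {q2,q4}.
The partition is now stable with 2 blocks: {q0,q1,q3} | {q2,q4}.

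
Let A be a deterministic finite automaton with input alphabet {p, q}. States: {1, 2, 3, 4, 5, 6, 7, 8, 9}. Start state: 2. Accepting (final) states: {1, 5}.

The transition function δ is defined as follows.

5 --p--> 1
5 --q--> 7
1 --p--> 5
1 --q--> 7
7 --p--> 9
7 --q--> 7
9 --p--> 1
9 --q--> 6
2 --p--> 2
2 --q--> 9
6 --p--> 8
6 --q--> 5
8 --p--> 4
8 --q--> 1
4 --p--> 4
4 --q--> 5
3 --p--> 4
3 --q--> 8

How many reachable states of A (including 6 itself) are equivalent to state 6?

3

States {3} cannot be reached from the start state, so discard them.
Start with accepting vs non-accepting: {1,5} | {2,4,6,7,8,9}.
On input p, block {2,4,6,7,8,9} splits into {2,4,6,7,8} and {9}.
Split {2,4,6,7,8} by δ(·,p) → {2,4,6,8} and {7}.
On input q, block {2,4,6,8} splits into {4,6,8} and {2}.
The partition is now stable with 5 blocks: {1,5} | {4,6,8} | {9} | {7} | {2}.
State 6 belongs to the block {4,6,8}, which has 3 states.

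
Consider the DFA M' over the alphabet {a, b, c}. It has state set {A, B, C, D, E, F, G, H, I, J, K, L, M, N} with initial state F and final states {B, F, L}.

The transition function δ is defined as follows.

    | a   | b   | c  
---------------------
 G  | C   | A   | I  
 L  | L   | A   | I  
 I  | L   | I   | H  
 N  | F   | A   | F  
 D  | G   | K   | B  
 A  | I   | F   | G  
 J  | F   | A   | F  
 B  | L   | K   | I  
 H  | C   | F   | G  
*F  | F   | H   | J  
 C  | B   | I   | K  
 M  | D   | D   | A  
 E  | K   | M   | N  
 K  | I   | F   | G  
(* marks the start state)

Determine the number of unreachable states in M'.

4

BFS from F reaches {A, B, C, F, G, H, I, J, K, L}; the 4 state(s) D, E, M, N are never visited.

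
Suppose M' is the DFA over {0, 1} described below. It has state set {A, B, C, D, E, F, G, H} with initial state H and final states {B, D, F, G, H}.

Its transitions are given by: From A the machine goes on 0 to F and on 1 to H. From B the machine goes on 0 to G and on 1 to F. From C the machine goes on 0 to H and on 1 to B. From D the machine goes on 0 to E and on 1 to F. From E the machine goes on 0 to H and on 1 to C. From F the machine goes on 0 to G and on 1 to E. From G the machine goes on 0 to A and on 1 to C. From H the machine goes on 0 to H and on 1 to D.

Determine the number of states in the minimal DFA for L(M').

Start with accepting vs non-accepting: {B,D,F,G,H} | {A,C,E}.
Split {B,D,F,G,H} by δ(·,0) → {B,F,H} and {D,G}.
Split {B,F,H} by δ(·,0) → {B,F} and {H}.
Split {B,F} by δ(·,1) → {B} and {F}.
On input 0, block {A,C,E} splits into {C,E} and {A}.
Refine {C,E} on symbol 1: members go to different blocks, giving {C} and {E}.
On input 0, block {D,G} splits into {D} and {G}.
The partition is now stable with 8 blocks: {B} | {C} | {D} | {H} | {F} | {A} | {E} | {G}.

8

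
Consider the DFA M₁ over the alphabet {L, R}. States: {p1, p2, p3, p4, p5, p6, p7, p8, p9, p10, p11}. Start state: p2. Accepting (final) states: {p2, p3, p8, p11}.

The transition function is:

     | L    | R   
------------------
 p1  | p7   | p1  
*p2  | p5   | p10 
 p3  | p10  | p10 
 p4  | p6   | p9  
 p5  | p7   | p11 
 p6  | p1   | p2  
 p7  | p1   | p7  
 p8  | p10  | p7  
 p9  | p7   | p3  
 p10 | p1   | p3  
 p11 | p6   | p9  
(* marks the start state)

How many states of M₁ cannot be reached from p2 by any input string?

No path from p2 leads to p4, p8; the other 9 states are all reachable.

2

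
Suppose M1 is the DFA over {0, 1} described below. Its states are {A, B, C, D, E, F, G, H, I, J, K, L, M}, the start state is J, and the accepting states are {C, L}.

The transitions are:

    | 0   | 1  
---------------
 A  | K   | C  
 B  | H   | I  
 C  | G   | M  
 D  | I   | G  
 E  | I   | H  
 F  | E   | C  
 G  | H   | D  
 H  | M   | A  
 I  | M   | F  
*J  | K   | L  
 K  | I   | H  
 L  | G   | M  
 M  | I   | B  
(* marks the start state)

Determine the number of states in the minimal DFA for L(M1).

6

All states are reachable from the start state.
P0 = {C,L} | {A,B,D,E,F,G,H,I,J,K,M}.
Split {A,B,D,E,F,G,H,I,J,K,M} by δ(·,1) → {B,D,E,G,H,I,K,M} and {A,F,J}.
Refine {B,D,E,G,H,I,K,M} on symbol 1: members go to different blocks, giving {B,D,E,G,K,M} and {H,I}.
Refine {B,D,E,G,K,M} on symbol 1: members go to different blocks, giving {B,E,K} and {D,G,M}.
Split {D,G,M} by δ(·,1) → {D,G} and {M}.
Stable partition: {C,L} | {B,E,K} | {A,F,J} | {H,I} | {D,G} | {M} — 6 equivalence classes.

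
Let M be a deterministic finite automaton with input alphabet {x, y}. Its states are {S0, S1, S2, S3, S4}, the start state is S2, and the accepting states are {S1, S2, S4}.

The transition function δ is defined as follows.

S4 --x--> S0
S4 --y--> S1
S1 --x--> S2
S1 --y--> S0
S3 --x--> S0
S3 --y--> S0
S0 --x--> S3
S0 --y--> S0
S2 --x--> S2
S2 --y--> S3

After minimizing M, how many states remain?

2

Reachable states from the start: {S0,S2,S3}. Unreachable: {S1,S4} — drop them.
P0 = {S2} | {S0,S3}.
Stable partition: {S2} | {S0,S3} — 2 equivalence classes.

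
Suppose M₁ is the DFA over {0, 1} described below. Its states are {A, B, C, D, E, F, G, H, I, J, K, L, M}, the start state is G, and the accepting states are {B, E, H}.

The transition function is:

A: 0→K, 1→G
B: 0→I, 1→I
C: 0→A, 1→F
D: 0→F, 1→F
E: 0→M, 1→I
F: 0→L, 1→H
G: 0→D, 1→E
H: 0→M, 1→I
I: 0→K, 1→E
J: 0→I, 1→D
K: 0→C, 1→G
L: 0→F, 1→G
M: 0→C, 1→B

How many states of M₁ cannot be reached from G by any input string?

1

Starting at G and following transitions, the reachable set is {A, B, C, D, E, F, G, H, I, K, L, M}. That leaves J unreachable — 1 in total.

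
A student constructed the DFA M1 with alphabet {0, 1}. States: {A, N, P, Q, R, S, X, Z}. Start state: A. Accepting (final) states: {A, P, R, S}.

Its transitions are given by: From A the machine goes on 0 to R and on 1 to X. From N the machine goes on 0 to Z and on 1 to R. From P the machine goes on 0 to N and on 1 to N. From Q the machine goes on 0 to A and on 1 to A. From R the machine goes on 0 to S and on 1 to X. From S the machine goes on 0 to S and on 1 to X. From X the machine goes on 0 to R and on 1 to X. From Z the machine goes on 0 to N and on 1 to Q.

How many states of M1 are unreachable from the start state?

No path from A leads to N, P, Q, Z; the other 4 states are all reachable.

4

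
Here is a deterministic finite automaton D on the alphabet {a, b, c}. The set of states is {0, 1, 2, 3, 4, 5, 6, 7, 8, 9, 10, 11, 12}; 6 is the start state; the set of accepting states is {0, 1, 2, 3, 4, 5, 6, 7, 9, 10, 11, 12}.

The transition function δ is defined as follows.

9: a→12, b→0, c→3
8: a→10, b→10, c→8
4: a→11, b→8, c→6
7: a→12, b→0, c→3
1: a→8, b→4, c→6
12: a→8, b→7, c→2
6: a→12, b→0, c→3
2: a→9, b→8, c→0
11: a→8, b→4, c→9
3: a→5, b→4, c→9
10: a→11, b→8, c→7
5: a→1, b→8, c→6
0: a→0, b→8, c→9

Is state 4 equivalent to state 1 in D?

Initial partition by acceptance: {0,1,2,3,4,5,6,7,9,10,11,12} | {8}.
Refine {0,1,2,3,4,5,6,7,9,10,11,12} on symbol a: members go to different blocks, giving {0,2,3,4,5,6,7,9,10} and {1,11,12}.
Split {0,2,3,4,5,6,7,9,10} by δ(·,a) → {4,5,6,7,9,10} and {0,2,3}.
On input b, block {4,5,6,7,9,10} splits into {4,5,10} and {6,7,9}.
Split {1,11,12} by δ(·,b) → {1,11} and {12}.
Split {0,2,3} by δ(·,a) → {0} and {2} and {3}.
The partition is now stable with 8 blocks: {4,5,10} | {8} | {1,11} | {0} | {6,7,9} | {12} | {2} | {3}.
4 and 1 end up in different blocks, so they are distinguishable. For instance, the string 'a' is accepted from only 4.

No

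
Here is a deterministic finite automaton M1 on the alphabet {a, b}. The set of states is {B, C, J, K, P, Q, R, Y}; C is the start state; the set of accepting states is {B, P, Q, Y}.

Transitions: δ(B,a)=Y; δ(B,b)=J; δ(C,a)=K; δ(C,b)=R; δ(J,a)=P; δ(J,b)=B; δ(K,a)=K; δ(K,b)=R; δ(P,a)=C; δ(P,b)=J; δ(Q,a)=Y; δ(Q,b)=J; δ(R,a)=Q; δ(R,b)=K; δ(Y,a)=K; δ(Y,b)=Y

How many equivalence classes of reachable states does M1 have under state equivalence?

6

Every state is reachable, so we keep all 8.
Start with accepting vs non-accepting: {B,P,Q,Y} | {C,J,K,R}.
Split {B,P,Q,Y} by δ(·,a) → {P,Y} and {B,Q}.
Refine {P,Y} on symbol b: members go to different blocks, giving {P} and {Y}.
On input a, block {C,J,K,R} splits into {C,K} and {J} and {R}.
No further refinement is possible. Final partition (6 blocks): {P} | {C,K} | {B,Q} | {Y} | {J} | {R}.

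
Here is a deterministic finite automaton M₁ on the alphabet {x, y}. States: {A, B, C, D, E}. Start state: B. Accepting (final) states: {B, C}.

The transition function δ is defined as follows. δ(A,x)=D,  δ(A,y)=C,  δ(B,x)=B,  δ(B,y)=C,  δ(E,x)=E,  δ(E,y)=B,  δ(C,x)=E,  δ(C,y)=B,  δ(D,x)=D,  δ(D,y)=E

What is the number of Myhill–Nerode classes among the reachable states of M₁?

First remove the unreachable states {A,D}; 3 states remain.
Initial partition by acceptance: {B,C} | {E}.
Refine {B,C} on symbol x: members go to different blocks, giving {B} and {C}.
Stable partition: {B} | {E} | {C} — 3 equivalence classes.

3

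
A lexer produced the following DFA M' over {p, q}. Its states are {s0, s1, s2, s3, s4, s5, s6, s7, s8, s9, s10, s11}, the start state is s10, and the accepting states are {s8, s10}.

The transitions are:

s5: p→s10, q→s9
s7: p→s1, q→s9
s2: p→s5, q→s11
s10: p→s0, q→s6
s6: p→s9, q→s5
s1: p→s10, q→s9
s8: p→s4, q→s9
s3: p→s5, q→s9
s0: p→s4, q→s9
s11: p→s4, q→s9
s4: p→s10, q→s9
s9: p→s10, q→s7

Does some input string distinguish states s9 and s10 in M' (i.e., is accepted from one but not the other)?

First remove the unreachable states {s2,s3,s8,s11}; 8 states remain.
Start with accepting vs non-accepting: {s10} | {s0,s1,s4,s5,s6,s7,s9}.
On input p, block {s0,s1,s4,s5,s6,s7,s9} splits into {s1,s4,s5,s9} and {s0,s6,s7}.
Split {s1,s4,s5,s9} by δ(·,q) → {s1,s4,s5} and {s9}.
On input p, block {s0,s6,s7} splits into {s0,s7} and {s6}.
No further refinement is possible. Final partition (5 blocks): {s10} | {s1,s4,s5} | {s0,s7} | {s9} | {s6}.
s9 and s10 end up in different blocks, so they are distinguishable. For instance, the string 'ε' is accepted from only s10.

Yes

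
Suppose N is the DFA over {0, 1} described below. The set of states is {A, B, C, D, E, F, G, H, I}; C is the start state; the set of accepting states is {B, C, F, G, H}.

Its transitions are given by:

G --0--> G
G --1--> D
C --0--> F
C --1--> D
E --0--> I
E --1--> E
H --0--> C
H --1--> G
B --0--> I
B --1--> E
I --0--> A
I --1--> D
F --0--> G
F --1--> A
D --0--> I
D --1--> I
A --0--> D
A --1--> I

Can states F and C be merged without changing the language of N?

First remove the unreachable states {B,E,H}; 6 states remain.
Start with accepting vs non-accepting: {C,F,G} | {A,D,I}.
Stable partition: {C,F,G} | {A,D,I} — 2 equivalence classes.
F and C lie in the same block of the stable partition, so they are equivalent — no string distinguishes them.

Yes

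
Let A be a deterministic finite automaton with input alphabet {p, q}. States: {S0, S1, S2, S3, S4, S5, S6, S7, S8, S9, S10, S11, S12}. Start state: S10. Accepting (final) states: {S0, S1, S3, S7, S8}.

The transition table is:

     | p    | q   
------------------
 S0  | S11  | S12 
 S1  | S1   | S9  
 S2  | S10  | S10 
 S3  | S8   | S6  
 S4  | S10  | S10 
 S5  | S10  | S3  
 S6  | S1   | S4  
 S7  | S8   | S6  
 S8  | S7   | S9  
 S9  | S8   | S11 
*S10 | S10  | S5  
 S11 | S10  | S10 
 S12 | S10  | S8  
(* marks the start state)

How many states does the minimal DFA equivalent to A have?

First remove the unreachable states {S0,S2,S12}; 10 states remain.
Initial partition by acceptance: {S1,S3,S7,S8} | {S4,S5,S6,S9,S10,S11}.
Split {S4,S5,S6,S9,S10,S11} by δ(·,p) → {S4,S5,S10,S11} and {S6,S9}.
Refine {S4,S5,S10,S11} on symbol q: members go to different blocks, giving {S4,S10,S11} and {S5}.
Split {S4,S10,S11} by δ(·,q) → {S4,S11} and {S10}.
No further refinement is possible. Final partition (5 blocks): {S1,S3,S7,S8} | {S4,S11} | {S6,S9} | {S5} | {S10}.

5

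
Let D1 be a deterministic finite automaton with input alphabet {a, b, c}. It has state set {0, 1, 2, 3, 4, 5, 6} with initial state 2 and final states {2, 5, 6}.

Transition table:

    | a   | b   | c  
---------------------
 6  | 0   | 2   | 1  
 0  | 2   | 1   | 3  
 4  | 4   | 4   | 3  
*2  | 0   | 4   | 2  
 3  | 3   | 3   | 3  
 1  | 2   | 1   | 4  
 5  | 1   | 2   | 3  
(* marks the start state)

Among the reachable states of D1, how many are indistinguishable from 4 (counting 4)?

States {5,6} cannot be reached from the start state, so discard them.
P0 = {2} | {0,1,3,4}.
Split {0,1,3,4} by δ(·,a) → {0,1} and {3,4}.
Stable partition: {2} | {0,1} | {3,4} — 3 equivalence classes.
State 4 belongs to the block {3,4}, which has 2 states.

2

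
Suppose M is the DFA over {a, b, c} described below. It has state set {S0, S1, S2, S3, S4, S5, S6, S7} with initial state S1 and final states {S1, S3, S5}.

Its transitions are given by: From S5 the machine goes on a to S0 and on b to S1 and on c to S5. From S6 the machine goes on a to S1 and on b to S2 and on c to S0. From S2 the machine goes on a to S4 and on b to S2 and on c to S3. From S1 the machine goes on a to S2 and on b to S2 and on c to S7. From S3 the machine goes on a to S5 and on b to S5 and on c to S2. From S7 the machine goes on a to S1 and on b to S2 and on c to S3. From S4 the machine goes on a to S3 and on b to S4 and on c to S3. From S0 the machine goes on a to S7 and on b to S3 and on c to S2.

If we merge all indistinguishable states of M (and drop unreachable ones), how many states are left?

Reachable states from the start: {S0,S1,S2,S3,S4,S5,S7}. Unreachable: {S6} — drop them.
Start with accepting vs non-accepting: {S1,S3,S5} | {S0,S2,S4,S7}.
Split {S1,S3,S5} by δ(·,a) → {S1,S5} and {S3}.
Refine {S1,S5} on symbol b: members go to different blocks, giving {S1} and {S5}.
On input a, block {S0,S2,S4,S7} splits into {S0,S2} and {S4} and {S7}.
On input a, block {S0,S2} splits into {S0} and {S2}.
Stable partition: {S1} | {S0} | {S3} | {S5} | {S4} | {S7} | {S2} — 7 equivalence classes.

7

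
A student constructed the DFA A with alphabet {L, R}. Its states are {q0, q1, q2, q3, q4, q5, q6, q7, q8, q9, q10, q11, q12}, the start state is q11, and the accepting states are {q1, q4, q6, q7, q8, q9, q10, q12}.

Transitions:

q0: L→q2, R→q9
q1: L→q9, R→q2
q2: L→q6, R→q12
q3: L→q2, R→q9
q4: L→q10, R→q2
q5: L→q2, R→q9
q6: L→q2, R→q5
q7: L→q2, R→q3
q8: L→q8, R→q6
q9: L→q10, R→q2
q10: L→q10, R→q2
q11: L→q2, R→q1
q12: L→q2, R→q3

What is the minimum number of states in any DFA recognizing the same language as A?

4

First remove the unreachable states {q0,q4,q7,q8}; 9 states remain.
Initial partition by acceptance: {q1,q6,q9,q10,q12} | {q2,q3,q5,q11}.
On input L, block {q1,q6,q9,q10,q12} splits into {q1,q9,q10} and {q6,q12}.
On input L, block {q2,q3,q5,q11} splits into {q3,q5,q11} and {q2}.
The partition is now stable with 4 blocks: {q1,q9,q10} | {q3,q5,q11} | {q6,q12} | {q2}.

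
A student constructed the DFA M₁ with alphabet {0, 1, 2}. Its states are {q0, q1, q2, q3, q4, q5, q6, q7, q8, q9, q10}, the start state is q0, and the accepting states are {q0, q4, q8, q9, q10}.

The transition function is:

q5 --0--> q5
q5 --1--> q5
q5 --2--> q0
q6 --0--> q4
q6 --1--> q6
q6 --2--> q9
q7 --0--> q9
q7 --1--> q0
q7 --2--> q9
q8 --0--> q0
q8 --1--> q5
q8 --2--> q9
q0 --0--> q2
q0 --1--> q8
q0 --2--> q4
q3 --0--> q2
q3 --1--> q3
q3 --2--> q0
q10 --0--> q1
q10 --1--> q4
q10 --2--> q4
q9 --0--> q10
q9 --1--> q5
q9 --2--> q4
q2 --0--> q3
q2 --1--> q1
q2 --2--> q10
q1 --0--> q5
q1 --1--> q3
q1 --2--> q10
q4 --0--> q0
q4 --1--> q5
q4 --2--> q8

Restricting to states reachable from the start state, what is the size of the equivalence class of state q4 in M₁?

States {q6,q7} cannot be reached from the start state, so discard them.
P0 = {q0,q4,q8,q9,q10} | {q1,q2,q3,q5}.
Refine {q0,q4,q8,q9,q10} on symbol 0: members go to different blocks, giving {q4,q8,q9} and {q0,q10}.
No further refinement is possible. Final partition (3 blocks): {q4,q8,q9} | {q1,q2,q3,q5} | {q0,q10}.
State q4 belongs to the block {q4,q8,q9}, which has 3 states.

3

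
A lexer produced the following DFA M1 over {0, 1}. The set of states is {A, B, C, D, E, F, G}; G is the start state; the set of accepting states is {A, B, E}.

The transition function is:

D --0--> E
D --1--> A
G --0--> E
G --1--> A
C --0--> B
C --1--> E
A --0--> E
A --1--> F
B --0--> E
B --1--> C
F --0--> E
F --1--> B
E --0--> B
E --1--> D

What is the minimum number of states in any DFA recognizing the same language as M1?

2

All states are reachable from the start state.
P0 = {A,B,E} | {C,D,F,G}.
No further refinement is possible. Final partition (2 blocks): {A,B,E} | {C,D,F,G}.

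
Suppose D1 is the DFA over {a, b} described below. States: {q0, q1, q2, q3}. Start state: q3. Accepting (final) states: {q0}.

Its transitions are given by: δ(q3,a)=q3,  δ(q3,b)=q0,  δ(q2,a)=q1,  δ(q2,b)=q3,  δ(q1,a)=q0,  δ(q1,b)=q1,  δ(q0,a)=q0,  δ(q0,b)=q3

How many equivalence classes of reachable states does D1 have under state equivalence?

2

First remove the unreachable states {q1,q2}; 2 states remain.
Start with accepting vs non-accepting: {q0} | {q3}.
No further refinement is possible. Final partition (2 blocks): {q0} | {q3}.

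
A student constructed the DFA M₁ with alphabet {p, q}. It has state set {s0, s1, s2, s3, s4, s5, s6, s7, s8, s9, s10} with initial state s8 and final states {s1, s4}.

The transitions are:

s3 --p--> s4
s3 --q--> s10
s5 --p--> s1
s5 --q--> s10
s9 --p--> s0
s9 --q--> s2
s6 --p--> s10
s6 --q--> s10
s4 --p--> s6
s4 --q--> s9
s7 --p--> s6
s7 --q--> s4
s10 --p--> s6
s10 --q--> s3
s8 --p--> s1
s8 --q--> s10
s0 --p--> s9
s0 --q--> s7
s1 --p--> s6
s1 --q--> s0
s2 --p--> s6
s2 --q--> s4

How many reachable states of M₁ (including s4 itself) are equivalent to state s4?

2

States {s5} cannot be reached from the start state, so discard them.
Start with accepting vs non-accepting: {s1,s4} | {s0,s2,s3,s6,s7,s8,s9,s10}.
Split {s0,s2,s3,s6,s7,s8,s9,s10} by δ(·,p) → {s0,s2,s6,s7,s9,s10} and {s3,s8}.
Refine {s0,s2,s6,s7,s9,s10} on symbol q: members go to different blocks, giving {s0,s6,s9} and {s2,s7} and {s10}.
On input p, block {s0,s6,s9} splits into {s0,s9} and {s6}.
Stable partition: {s1,s4} | {s0,s9} | {s3,s8} | {s2,s7} | {s10} | {s6} — 6 equivalence classes.
State s4 belongs to the block {s1,s4}, which has 2 states.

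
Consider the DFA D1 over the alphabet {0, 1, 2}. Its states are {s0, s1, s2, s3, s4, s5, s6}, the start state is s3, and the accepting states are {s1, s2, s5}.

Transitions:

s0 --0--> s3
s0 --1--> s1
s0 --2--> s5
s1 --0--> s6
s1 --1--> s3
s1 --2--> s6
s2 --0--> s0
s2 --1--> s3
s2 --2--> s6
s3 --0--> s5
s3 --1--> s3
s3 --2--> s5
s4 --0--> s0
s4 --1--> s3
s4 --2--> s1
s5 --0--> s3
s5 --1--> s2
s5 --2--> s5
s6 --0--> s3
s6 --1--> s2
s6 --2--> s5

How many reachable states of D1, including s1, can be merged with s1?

2

States {s4} cannot be reached from the start state, so discard them.
Initial partition by acceptance: {s1,s2,s5} | {s0,s3,s6}.
Split {s1,s2,s5} by δ(·,1) → {s1,s2} and {s5}.
Split {s0,s3,s6} by δ(·,0) → {s0,s6} and {s3}.
Stable partition: {s1,s2} | {s0,s6} | {s5} | {s3} — 4 equivalence classes.
State s1 belongs to the block {s1,s2}, which has 2 states.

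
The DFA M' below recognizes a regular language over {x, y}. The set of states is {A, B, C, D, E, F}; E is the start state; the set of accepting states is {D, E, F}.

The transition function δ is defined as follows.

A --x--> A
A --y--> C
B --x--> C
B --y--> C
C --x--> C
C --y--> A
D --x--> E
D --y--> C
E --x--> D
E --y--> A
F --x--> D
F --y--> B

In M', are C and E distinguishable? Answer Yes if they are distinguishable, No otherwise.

First remove the unreachable states {B,F}; 4 states remain.
P0 = {D,E} | {A,C}.
No further refinement is possible. Final partition (2 blocks): {D,E} | {A,C}.
C and E end up in different blocks, so they are distinguishable. For instance, the string 'ε' is accepted from only E.

Yes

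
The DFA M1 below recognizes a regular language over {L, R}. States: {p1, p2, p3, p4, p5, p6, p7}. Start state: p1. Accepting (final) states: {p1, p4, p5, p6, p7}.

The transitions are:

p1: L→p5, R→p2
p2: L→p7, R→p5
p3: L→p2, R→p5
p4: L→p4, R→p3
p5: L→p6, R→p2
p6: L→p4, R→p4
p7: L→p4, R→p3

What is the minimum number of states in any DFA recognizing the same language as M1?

6

Every state is reachable, so we keep all 7.
P0 = {p1,p4,p5,p6,p7} | {p2,p3}.
Split {p1,p4,p5,p6,p7} by δ(·,R) → {p1,p4,p5,p7} and {p6}.
On input L, block {p1,p4,p5,p7} splits into {p1,p4,p7} and {p5}.
Refine {p1,p4,p7} on symbol L: members go to different blocks, giving {p4,p7} and {p1}.
On input L, block {p2,p3} splits into {p2} and {p3}.
The partition is now stable with 6 blocks: {p4,p7} | {p2} | {p6} | {p5} | {p1} | {p3}.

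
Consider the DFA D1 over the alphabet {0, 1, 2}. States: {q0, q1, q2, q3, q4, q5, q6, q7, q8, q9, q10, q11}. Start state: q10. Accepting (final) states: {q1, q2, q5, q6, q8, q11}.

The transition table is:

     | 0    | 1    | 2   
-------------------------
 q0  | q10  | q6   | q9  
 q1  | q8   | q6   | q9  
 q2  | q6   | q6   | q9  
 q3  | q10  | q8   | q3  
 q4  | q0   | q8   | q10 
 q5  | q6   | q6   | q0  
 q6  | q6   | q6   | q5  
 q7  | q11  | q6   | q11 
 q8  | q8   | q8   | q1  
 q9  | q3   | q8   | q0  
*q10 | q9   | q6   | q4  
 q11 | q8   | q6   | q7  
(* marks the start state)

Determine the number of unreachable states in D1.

BFS from q10 reaches {q0, q1, q3, q4, q5, q6, q8, q9, q10}; the 3 state(s) q2, q7, q11 are never visited.

3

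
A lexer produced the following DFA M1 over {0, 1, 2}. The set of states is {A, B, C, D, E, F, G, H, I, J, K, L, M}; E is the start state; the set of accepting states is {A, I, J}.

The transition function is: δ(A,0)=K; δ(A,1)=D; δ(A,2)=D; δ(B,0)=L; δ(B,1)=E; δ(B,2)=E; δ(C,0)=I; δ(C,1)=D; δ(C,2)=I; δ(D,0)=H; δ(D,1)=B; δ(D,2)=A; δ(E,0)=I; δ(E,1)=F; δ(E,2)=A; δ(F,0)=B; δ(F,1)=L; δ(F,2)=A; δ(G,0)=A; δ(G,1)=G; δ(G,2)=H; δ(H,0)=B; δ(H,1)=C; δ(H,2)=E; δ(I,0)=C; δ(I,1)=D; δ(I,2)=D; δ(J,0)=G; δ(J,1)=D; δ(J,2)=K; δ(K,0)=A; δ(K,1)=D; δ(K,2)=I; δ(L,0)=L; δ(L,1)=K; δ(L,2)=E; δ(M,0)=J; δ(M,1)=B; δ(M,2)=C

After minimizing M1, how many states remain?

First remove the unreachable states {G,J,M}; 10 states remain.
Start with accepting vs non-accepting: {A,I} | {B,C,D,E,F,H,K,L}.
On input 0, block {B,C,D,E,F,H,K,L} splits into {B,D,F,H,L} and {C,E,K}.
Refine {B,D,F,H,L} on symbol 1: members go to different blocks, giving {B,H,L} and {D,F}.
Stable partition: {A,I} | {B,H,L} | {C,E,K} | {D,F} — 4 equivalence classes.

4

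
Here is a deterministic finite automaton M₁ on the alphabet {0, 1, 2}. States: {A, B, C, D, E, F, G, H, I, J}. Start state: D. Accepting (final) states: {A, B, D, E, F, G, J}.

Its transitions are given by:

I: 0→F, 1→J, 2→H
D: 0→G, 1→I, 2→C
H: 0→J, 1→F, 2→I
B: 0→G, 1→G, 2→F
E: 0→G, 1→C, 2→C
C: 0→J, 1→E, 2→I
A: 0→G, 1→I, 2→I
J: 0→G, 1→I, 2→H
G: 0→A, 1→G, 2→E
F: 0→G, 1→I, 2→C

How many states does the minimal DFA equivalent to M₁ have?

First remove the unreachable states {B}; 9 states remain.
Start with accepting vs non-accepting: {A,D,E,F,G,J} | {C,H,I}.
Refine {A,D,E,F,G,J} on symbol 1: members go to different blocks, giving {A,D,E,F,J} and {G}.
No further refinement is possible. Final partition (3 blocks): {A,D,E,F,J} | {C,H,I} | {G}.

3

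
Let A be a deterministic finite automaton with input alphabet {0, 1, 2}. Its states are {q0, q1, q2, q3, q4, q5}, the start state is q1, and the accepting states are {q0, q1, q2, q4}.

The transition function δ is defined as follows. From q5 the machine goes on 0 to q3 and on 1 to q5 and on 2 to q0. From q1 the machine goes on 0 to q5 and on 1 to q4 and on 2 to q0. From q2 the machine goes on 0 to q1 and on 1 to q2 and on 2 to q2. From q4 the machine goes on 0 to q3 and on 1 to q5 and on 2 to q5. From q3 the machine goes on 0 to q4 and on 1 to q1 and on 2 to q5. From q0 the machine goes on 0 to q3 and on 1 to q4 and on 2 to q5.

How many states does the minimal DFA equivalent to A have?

First remove the unreachable states {q2}; 5 states remain.
Initial partition by acceptance: {q0,q1,q4} | {q3,q5}.
Split {q0,q1,q4} by δ(·,1) → {q0,q1} and {q4}.
Refine {q0,q1} on symbol 2: members go to different blocks, giving {q0} and {q1}.
Refine {q3,q5} on symbol 0: members go to different blocks, giving {q3} and {q5}.
No further refinement is possible. Final partition (5 blocks): {q0} | {q3} | {q4} | {q1} | {q5}.

5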